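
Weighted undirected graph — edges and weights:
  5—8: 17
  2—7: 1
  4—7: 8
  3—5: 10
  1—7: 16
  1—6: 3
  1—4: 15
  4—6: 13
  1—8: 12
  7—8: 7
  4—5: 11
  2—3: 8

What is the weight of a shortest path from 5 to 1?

26

Comparing a few candidate routes:
5 -> 8 -> 1: 17 + 12 = 29
5 -> 4 -> 1: 11 + 15 = 26
5 -> 4 -> 6 -> 1: 11 + 13 + 3 = 27
The minimum is 26.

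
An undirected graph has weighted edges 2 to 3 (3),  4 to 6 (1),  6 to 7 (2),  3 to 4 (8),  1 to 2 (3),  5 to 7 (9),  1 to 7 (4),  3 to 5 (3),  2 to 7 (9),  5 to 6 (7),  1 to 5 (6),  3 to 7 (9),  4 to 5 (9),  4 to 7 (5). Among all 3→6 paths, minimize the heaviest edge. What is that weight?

Checking several routes:
3 - 2 - 1 - 7 - 6: max(3, 3, 4, 2) = 4
3 - 5 - 1 - 7 - 4 - 6: max(3, 6, 4, 5, 1) = 6
3 - 2 - 1 - 7 - 4 - 6: max(3, 3, 4, 5, 1) = 5
Smallest bottleneck: 4.

4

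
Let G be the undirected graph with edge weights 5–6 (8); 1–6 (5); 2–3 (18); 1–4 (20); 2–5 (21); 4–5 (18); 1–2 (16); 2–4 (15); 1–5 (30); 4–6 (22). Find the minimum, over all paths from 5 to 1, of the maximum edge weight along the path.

8

A few of the 5→1 routes:
5→4→1: max(18, 20) = 20
5→2→1: max(21, 16) = 21
5→4→2→1: max(18, 15, 16) = 18
5→6→1: max(8, 5) = 8
The minimum achievable maximum is 8.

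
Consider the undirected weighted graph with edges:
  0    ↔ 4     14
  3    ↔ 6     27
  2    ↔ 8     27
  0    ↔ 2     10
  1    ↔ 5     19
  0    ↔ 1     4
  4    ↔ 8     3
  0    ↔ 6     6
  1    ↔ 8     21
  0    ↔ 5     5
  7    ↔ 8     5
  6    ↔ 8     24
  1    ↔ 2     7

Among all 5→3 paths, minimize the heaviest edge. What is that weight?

27

Checking several routes:
5 -> 0 -> 2 -> 1 -> 8 -> 6 -> 3: max(5, 10, 7, 21, 24, 27) = 27
5 -> 0 -> 1 -> 8 -> 6 -> 3: max(5, 4, 21, 24, 27) = 27
5 -> 0 -> 6 -> 3: max(5, 6, 27) = 27
5 -> 0 -> 4 -> 8 -> 6 -> 3: max(5, 14, 3, 24, 27) = 27
5 -> 0 -> 1 -> 2 -> 8 -> 6 -> 3: max(5, 4, 7, 27, 24, 27) = 27
The minimum achievable maximum is 27.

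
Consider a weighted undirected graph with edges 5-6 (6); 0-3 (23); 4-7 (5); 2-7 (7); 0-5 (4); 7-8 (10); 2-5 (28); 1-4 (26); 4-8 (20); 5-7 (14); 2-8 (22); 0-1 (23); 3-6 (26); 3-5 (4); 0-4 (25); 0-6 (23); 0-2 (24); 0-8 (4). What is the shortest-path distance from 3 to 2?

25

Comparing a few candidate routes:
3 → 5 → 0 → 8 → 7 → 2: 4 + 4 + 4 + 10 + 7 = 29
3 → 5 → 7 → 2: 4 + 14 + 7 = 25
3 → 5 → 2: 4 + 28 = 32
3 → 5 → 0 → 2: 4 + 4 + 24 = 32
Shortest: 25.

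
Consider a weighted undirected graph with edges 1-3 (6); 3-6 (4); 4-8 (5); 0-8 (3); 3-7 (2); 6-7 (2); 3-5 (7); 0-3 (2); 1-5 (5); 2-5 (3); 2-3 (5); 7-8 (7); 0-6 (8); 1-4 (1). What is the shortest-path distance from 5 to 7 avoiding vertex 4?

9

A few of the 5→7 routes:
5-3-6-7: 7 + 4 + 2 = 13
5-2-3-7: 3 + 5 + 2 = 10
5-3-7: 7 + 2 = 9
Shortest: 9.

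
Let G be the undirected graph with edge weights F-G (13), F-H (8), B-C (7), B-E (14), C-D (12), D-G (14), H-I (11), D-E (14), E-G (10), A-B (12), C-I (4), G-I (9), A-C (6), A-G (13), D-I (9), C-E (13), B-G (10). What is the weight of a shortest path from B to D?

Comparing a few candidate routes:
B → G → D: 10 + 14 = 24
B → C → I → D: 7 + 4 + 9 = 20
B → C → D: 7 + 12 = 19
B → G → I → D: 10 + 9 + 9 = 28
B → E → D: 14 + 14 = 28
The minimum is 19.

19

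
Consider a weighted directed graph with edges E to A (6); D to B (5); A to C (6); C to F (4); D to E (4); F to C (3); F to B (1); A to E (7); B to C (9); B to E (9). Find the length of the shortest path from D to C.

Candidate routes:
D→E→A→C: 4 + 6 + 6 = 16
D→B→C: 5 + 9 = 14
D→B→E→A→C: 5 + 9 + 6 + 6 = 26
Shortest: 14.

14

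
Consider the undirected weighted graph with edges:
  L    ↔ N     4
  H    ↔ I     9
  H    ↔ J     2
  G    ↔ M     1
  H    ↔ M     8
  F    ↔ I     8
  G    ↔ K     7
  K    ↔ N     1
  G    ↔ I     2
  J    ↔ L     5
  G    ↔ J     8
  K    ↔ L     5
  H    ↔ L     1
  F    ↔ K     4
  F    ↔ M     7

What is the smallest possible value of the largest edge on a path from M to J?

Checking several routes:
M-F-K-L-H-J: max(7, 4, 5, 1, 2) = 7
M-F-K-N-L-H-J: max(7, 4, 1, 4, 1, 2) = 7
M-F-K-L-J: max(7, 4, 5, 5) = 7
Smallest bottleneck: 7.

7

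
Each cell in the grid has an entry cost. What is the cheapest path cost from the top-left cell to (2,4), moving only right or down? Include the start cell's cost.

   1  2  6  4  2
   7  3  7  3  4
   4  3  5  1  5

20

Cheapest: [0,0] → [0,1] → [1,1] → [2,1] → [2,2] → [2,3] → [2,4]
  1 + 2 + 3 + 3 + 5 + 1 + 5 = 20
(Top row then right column would cost 24.)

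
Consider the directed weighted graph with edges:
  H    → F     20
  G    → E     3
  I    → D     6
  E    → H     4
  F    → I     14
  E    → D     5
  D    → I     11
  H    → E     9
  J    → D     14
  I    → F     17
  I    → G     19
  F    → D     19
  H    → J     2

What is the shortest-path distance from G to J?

Candidate routes:
G→E→H→J: 3 + 4 + 2 = 9
The minimum is 9.

9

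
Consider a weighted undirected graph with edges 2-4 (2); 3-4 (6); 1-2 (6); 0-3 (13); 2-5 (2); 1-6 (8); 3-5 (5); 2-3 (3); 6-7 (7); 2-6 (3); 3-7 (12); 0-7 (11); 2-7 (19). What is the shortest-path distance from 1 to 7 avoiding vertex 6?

21

A few of the 1→7 routes:
1→2→4→3→7: 6 + 2 + 6 + 12 = 26
1→2→3→0→7: 6 + 3 + 13 + 11 = 33
1→2→5→3→7: 6 + 2 + 5 + 12 = 25
1→2→3→7: 6 + 3 + 12 = 21
1→2→7: 6 + 19 = 25
Shortest: 21.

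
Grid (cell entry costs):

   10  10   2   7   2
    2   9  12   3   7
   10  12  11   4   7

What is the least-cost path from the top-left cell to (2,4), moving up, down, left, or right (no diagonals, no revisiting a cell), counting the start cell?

Best path: (0,0) (0,1) (0,2) (0,3) (1,3) (2,3) (2,4)
Cost: 10 + 10 + 2 + 7 + 3 + 4 + 7 = 43

43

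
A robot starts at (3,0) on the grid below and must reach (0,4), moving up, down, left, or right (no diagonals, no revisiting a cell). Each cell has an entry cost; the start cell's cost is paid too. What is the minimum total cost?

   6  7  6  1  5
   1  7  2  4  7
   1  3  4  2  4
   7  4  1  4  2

27

Cheapest: r3c0→r2c0→r2c1→r2c2→r1c2→r1c3→r0c3→r0c4
  7 + 1 + 3 + 4 + 2 + 4 + 1 + 5 = 27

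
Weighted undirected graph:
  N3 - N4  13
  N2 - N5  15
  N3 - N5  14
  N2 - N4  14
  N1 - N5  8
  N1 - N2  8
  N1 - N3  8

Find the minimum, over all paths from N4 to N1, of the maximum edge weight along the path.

Some routes from N4 to N1:
N4-N2-N1: max(14, 8) = 14
N4-N3-N5-N1: max(13, 14, 8) = 14
N4-N3-N1: max(13, 8) = 13
Best route has worst link 13.

13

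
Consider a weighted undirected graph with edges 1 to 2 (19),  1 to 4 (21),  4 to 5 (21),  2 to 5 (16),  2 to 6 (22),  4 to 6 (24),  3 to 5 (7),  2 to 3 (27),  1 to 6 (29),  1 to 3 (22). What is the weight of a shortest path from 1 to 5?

29

A few of the 1→5 routes:
1 → 4 → 5: 21 + 21 = 42
1 → 3 → 5: 22 + 7 = 29
1 → 2 → 5: 19 + 16 = 35
The minimum is 29.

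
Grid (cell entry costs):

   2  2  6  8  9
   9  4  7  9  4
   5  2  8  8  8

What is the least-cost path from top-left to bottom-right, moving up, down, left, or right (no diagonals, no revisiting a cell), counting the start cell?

34

One optimal route is (0,0)→(0,1)→(1,1)→(2,1)→(2,2)→(2,3)→(2,4).
Its cost is 2 + 2 + 4 + 2 + 8 + 8 + 8 = 34.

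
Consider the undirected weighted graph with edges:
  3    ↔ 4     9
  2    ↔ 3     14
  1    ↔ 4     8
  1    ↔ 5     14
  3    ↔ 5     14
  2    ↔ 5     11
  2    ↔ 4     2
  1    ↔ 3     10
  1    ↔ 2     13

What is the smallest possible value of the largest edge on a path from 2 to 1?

8

Comparing a few candidate routes:
2-4-1: max(2, 8) = 8
2-1: max(13) = 13
2-5-3-1: max(11, 14, 10) = 14
2-4-3-5-1: max(2, 9, 14, 14) = 14
2-4-3-1: max(2, 9, 10) = 10
Smallest bottleneck: 8.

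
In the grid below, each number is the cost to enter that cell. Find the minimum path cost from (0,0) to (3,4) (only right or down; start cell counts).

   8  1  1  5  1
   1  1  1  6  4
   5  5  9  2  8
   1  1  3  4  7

Cheapest: (0,0) → (0,1) → (0,2) → (1,2) → (1,3) → (2,3) → (3,3) → (3,4)
  8 + 1 + 1 + 1 + 6 + 2 + 4 + 7 = 30
(Top row then right column would cost 35.)

30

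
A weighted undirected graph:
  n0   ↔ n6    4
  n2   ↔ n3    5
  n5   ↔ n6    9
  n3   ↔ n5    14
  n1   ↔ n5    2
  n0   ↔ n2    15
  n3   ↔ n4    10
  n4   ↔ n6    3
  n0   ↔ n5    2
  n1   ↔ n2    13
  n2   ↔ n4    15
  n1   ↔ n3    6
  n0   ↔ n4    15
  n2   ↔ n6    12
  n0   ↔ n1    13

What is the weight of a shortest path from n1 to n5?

A few of the n1→n5 routes:
n1 -> n0 -> n6 -> n5: 13 + 4 + 9 = 26
n1 -> n5: 2
n1 -> n3 -> n2 -> n0 -> n5: 6 + 5 + 15 + 2 = 28
n1 -> n3 -> n5: 6 + 14 = 20
n1 -> n0 -> n5: 13 + 2 = 15
n1 -> n3 -> n4 -> n6 -> n0 -> n5: 6 + 10 + 3 + 4 + 2 = 25
Best route has total 2.

2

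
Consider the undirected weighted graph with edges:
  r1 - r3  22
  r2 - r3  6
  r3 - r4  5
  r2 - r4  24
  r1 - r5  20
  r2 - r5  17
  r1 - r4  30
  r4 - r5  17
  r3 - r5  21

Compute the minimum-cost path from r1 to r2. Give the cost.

Some routes from r1 to r2:
r1-r5-r3-r2: 20 + 21 + 6 = 47
r1-r3-r2: 22 + 6 = 28
r1-r5-r2: 20 + 17 = 37
r1-r4-r3-r2: 30 + 5 + 6 = 41
The minimum is 28.

28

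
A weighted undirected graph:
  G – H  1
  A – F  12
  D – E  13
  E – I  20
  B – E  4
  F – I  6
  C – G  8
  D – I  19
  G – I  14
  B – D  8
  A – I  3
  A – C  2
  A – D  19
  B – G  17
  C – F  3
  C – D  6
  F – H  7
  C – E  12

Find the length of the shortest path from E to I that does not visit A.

Some routes from E to I avoiding A:
E-I: 20
E-B-D-C-F-I: 4 + 8 + 6 + 3 + 6 = 27
E-C-F-I: 12 + 3 + 6 = 21
The minimum is 20.

20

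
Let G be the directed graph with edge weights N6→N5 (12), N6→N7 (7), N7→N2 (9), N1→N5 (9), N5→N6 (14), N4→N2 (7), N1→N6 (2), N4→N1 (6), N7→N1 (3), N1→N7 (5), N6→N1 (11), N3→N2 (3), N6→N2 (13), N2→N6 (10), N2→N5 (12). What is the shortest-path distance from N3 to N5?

Routes from N3 to N5:
N3 - N2 - N6 - N7 - N1 - N5: 3 + 10 + 7 + 3 + 9 = 32
N3 - N2 - N6 - N1 - N5: 3 + 10 + 11 + 9 = 33
N3 - N2 - N6 - N5: 3 + 10 + 12 = 25
N3 - N2 - N5: 3 + 12 = 15
Shortest: 15.

15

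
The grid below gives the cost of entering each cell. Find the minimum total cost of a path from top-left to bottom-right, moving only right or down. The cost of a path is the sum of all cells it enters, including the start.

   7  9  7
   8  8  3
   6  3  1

25

Best path: [0,0] → [1,0] → [2,0] → [2,1] → [2,2]
Cost: 7 + 8 + 6 + 3 + 1 = 25
(Top row then right column would cost 27.)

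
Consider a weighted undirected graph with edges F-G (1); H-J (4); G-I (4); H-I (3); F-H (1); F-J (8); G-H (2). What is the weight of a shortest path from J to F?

5

Routes from J to F:
J-H-G-F: 4 + 2 + 1 = 7
J-H-I-G-F: 4 + 3 + 4 + 1 = 12
J-F: 8
J-H-F: 4 + 1 = 5
Best route has total 5.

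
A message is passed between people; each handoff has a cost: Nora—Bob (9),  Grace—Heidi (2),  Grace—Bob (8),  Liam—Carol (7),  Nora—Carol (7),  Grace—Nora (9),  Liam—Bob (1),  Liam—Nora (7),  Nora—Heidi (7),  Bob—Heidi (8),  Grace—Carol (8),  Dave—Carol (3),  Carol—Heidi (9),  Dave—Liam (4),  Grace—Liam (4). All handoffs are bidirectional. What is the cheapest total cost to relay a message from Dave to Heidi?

A few of the Dave→Heidi routes:
Dave→Carol→Heidi: 3 + 9 = 12
Dave→Liam→Bob→Heidi: 4 + 1 + 8 = 13
Dave→Liam→Grace→Heidi: 4 + 4 + 2 = 10
Dave→Carol→Grace→Heidi: 3 + 8 + 2 = 13
Shortest: 10.

10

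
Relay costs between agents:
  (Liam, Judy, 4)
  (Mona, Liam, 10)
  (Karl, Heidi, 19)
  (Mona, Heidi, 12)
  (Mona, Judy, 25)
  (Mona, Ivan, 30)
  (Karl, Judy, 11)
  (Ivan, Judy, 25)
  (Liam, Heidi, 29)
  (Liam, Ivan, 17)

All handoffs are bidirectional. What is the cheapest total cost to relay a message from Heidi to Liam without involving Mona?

Routes from Heidi to Liam avoiding Mona:
Heidi -> Karl -> Judy -> Ivan -> Liam: 19 + 11 + 25 + 17 = 72
Heidi -> Karl -> Judy -> Liam: 19 + 11 + 4 = 34
Heidi -> Liam: 29
Best route has total 29.

29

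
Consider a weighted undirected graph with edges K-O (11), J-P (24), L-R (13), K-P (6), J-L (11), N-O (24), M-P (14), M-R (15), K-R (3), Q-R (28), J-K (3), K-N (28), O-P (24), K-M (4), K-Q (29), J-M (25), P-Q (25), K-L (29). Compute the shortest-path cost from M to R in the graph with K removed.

15

Candidate routes:
M - J - L - R: 25 + 11 + 13 = 49
M - P - Q - R: 14 + 25 + 28 = 67
M - J - P - Q - R: 25 + 24 + 25 + 28 = 102
M - R: 15
M - P - J - L - R: 14 + 24 + 11 + 13 = 62
The minimum is 15.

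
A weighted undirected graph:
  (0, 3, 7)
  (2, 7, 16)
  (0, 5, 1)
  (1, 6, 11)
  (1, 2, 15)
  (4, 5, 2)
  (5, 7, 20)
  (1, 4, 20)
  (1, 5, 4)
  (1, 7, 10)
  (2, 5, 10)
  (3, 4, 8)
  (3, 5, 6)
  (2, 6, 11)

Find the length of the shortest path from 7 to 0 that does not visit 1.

A few of the 7→0 routes:
7 → 2 → 5 → 0: 16 + 10 + 1 = 27
7 → 5 → 3 → 0: 20 + 6 + 7 = 33
7 → 2 → 5 → 3 → 0: 16 + 10 + 6 + 7 = 39
7 → 5 → 0: 20 + 1 = 21
7 → 5 → 4 → 3 → 0: 20 + 2 + 8 + 7 = 37
Best route has total 21.

21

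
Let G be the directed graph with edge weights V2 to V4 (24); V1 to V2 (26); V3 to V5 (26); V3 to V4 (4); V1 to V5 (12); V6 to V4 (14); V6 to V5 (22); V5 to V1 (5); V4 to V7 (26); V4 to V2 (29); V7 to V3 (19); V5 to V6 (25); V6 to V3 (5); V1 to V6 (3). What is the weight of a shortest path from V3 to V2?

33

Paths from V3 to V2:
V3→V5→V1→V6→V4→V2: 26 + 5 + 3 + 14 + 29 = 77
V3→V5→V1→V2: 26 + 5 + 26 = 57
V3→V4→V2: 4 + 29 = 33
V3→V5→V6→V4→V2: 26 + 25 + 14 + 29 = 94
The minimum is 33.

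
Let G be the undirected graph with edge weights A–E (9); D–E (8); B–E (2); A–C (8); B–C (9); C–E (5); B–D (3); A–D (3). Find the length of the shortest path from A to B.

6

Some routes from A to B:
A→E→B: 9 + 2 = 11
A→D→E→B: 3 + 8 + 2 = 13
A→D→B: 3 + 3 = 6
The minimum is 6.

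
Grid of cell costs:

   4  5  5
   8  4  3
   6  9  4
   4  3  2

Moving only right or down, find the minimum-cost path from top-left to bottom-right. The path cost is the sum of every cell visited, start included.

22

Take (0,0) (0,1) (1,1) (1,2) (2,2) (3,2) for a total of 4 + 5 + 4 + 3 + 4 + 2 = 22.
For comparison, the top-then-right route costs 23.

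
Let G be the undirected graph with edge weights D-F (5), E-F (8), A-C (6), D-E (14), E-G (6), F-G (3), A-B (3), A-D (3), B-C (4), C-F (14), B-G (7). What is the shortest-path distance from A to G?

Some routes from A to G:
A - D - F - G: 3 + 5 + 3 = 11
A - C - F - G: 6 + 14 + 3 = 23
A - C - B - G: 6 + 4 + 7 = 17
A - D - F - E - G: 3 + 5 + 8 + 6 = 22
A - B - G: 3 + 7 = 10
A - D - E - G: 3 + 14 + 6 = 23
The minimum is 10.

10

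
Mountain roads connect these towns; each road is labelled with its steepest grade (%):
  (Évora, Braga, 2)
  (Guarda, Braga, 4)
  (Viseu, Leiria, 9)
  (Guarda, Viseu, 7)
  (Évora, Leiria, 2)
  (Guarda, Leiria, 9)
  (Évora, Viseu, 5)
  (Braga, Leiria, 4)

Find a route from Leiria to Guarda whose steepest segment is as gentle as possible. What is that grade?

Checking several routes:
Leiria → Braga → Évora → Viseu → Guarda: max(4, 2, 5, 7) = 7
Leiria → Évora → Braga → Guarda: max(2, 2, 4) = 4
Leiria → Guarda: max(9) = 9
Leiria → Évora → Viseu → Guarda: max(2, 5, 7) = 7
Leiria → Braga → Guarda: max(4, 4) = 4
Best route has worst link 4%.

4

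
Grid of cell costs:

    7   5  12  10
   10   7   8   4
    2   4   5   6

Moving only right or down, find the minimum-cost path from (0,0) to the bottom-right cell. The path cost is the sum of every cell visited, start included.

34

Take r0c0 r0c1 r1c1 r2c1 r2c2 r2c3 for a total of 7 + 5 + 7 + 4 + 5 + 6 = 34.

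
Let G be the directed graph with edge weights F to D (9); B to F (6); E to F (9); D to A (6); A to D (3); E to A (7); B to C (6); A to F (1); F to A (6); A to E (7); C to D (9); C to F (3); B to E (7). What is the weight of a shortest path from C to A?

9

Routes from C to A:
C-D-A: 9 + 6 = 15
C-F-D-A: 3 + 9 + 6 = 18
C-F-A: 3 + 6 = 9
Best route has total 9.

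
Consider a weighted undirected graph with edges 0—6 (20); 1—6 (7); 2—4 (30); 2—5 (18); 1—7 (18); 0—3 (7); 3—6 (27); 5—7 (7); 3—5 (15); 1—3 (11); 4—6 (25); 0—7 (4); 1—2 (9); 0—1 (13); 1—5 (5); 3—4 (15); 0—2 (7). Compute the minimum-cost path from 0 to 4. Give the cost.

22

Some routes from 0 to 4:
0 → 2 → 4: 7 + 30 = 37
0 → 3 → 4: 7 + 15 = 22
0 → 1 → 3 → 4: 13 + 11 + 15 = 39
0 → 7 → 5 → 3 → 4: 4 + 7 + 15 + 15 = 41
Best route has total 22.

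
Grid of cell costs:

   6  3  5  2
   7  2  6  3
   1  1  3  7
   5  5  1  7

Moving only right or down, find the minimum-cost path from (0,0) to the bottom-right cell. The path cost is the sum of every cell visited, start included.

23

Take (0,0) → (0,1) → (1,1) → (2,1) → (2,2) → (3,2) → (3,3) for a total of 6 + 3 + 2 + 1 + 3 + 1 + 7 = 23.
For comparison, the top-then-right route costs 33.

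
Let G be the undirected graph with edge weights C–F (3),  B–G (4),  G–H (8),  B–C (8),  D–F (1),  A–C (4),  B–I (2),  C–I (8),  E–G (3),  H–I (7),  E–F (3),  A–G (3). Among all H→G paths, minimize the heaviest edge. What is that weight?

Some routes from H to G:
H -> I -> C -> A -> G: max(7, 8, 4, 3) = 8
H -> I -> B -> C -> A -> G: max(7, 2, 8, 4, 3) = 8
H -> I -> C -> B -> G: max(7, 8, 8, 4) = 8
H -> I -> B -> G: max(7, 2, 4) = 7
H -> G: max(8) = 8
H -> I -> B -> C -> F -> E -> G: max(7, 2, 8, 3, 3, 3) = 8
Smallest bottleneck: 7.

7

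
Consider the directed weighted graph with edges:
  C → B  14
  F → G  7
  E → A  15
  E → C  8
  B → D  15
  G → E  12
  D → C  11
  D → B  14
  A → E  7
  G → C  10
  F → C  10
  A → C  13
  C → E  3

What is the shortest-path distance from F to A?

Paths from F to A:
F→G→C→E→A: 7 + 10 + 3 + 15 = 35
F→G→E→A: 7 + 12 + 15 = 34
F→C→E→A: 10 + 3 + 15 = 28
Best route has total 28.

28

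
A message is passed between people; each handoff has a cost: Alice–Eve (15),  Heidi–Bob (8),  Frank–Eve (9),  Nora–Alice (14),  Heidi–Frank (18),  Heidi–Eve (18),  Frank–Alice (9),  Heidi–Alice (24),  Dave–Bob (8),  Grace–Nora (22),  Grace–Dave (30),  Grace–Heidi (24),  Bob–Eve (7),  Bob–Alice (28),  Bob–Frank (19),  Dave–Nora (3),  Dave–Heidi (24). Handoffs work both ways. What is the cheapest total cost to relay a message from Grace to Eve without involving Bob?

42

Some routes from Grace to Eve avoiding Bob:
Grace → Nora → Alice → Eve: 22 + 14 + 15 = 51
Grace → Nora → Alice → Frank → Eve: 22 + 14 + 9 + 9 = 54
Grace → Heidi → Frank → Eve: 24 + 18 + 9 = 51
Grace → Dave → Nora → Alice → Eve: 30 + 3 + 14 + 15 = 62
Grace → Heidi → Eve: 24 + 18 = 42
The minimum is 42.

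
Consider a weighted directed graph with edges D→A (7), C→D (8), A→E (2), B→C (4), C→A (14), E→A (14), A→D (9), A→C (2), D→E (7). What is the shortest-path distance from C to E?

15

Some routes from C to E:
C - D - A - E: 8 + 7 + 2 = 17
C - A - E: 14 + 2 = 16
C - D - E: 8 + 7 = 15
Shortest: 15.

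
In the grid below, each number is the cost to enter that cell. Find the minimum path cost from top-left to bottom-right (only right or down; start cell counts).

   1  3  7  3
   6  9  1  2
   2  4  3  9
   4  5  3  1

19

Take (0,0)→(0,1)→(0,2)→(1,2)→(2,2)→(3,2)→(3,3) for a total of 1 + 3 + 7 + 1 + 3 + 3 + 1 = 19.
(Top row then right column would cost 26.)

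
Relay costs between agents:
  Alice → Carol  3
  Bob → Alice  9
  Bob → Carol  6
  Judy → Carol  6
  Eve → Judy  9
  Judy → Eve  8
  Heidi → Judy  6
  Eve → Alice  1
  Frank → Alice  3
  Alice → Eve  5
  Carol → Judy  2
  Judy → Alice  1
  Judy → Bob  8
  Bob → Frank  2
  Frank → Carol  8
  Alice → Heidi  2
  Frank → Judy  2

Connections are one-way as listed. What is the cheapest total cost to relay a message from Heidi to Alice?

Paths from Heidi to Alice:
Heidi→Judy→Bob→Frank→Alice: 6 + 8 + 2 + 3 = 19
Heidi→Judy→Eve→Alice: 6 + 8 + 1 = 15
Heidi→Judy→Bob→Alice: 6 + 8 + 9 = 23
Heidi→Judy→Alice: 6 + 1 = 7
The minimum is 7.

7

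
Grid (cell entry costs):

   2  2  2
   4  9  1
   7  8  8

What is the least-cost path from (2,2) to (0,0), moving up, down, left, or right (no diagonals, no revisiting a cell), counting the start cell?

15

Path r2c2→r1c2→r0c2→r0c1→r0c0: 8 + 1 + 2 + 2 + 2 = 15.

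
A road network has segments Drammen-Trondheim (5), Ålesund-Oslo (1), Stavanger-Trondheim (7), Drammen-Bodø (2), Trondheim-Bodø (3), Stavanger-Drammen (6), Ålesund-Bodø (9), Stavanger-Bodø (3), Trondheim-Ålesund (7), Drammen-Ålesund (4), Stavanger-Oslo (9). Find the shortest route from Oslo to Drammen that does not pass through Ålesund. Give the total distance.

14

A few of the Oslo→Drammen routes:
Oslo - Stavanger - Bodø - Drammen: 9 + 3 + 2 = 14
Oslo - Stavanger - Trondheim - Drammen: 9 + 7 + 5 = 21
Oslo - Stavanger - Drammen: 9 + 6 = 15
Oslo - Stavanger - Bodø - Trondheim - Drammen: 9 + 3 + 3 + 5 = 20
Best route has total 14.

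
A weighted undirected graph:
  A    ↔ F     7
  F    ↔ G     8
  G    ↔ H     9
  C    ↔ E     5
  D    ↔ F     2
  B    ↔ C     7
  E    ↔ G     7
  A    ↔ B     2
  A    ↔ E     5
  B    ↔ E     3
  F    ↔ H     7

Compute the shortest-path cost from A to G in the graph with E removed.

15

Routes from A to G avoiding E:
A -> F -> G: 7 + 8 = 15
A -> F -> H -> G: 7 + 7 + 9 = 23
Best route has total 15.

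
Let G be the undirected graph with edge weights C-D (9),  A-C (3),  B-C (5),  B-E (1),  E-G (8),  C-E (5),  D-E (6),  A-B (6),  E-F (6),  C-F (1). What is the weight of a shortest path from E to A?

Some routes from E to A:
E→B→A: 1 + 6 = 7
E→F→C→A: 6 + 1 + 3 = 10
E→C→A: 5 + 3 = 8
E→B→C→A: 1 + 5 + 3 = 9
The minimum is 7.

7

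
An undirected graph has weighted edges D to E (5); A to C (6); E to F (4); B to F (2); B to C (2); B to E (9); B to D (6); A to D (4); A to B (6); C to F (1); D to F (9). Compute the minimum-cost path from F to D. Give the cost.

Comparing a few candidate routes:
F → C → A → D: 1 + 6 + 4 = 11
F → C → B → D: 1 + 2 + 6 = 9
F → B → D: 2 + 6 = 8
F → B → A → D: 2 + 6 + 4 = 12
F → D: 9
F → E → D: 4 + 5 = 9
Shortest: 8.

8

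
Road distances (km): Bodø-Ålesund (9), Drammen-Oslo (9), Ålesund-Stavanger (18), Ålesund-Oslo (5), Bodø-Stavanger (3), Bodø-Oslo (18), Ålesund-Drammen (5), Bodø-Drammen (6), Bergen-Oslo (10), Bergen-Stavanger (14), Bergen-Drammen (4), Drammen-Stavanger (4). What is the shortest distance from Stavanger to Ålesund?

9

Checking several routes:
Stavanger-Bodø-Ålesund: 3 + 9 = 12
Stavanger-Drammen-Oslo-Ålesund: 4 + 9 + 5 = 18
Stavanger-Drammen-Ålesund: 4 + 5 = 9
Stavanger-Bodø-Drammen-Ålesund: 3 + 6 + 5 = 14
Shortest: 9 km.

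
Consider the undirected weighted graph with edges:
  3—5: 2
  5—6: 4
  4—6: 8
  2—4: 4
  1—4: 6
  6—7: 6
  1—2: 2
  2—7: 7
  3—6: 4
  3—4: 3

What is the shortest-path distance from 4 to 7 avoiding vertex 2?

Paths from 4 to 7 avoiding 2:
4-6-7: 8 + 6 = 14
4-3-6-7: 3 + 4 + 6 = 13
4-3-5-6-7: 3 + 2 + 4 + 6 = 15
The minimum is 13.

13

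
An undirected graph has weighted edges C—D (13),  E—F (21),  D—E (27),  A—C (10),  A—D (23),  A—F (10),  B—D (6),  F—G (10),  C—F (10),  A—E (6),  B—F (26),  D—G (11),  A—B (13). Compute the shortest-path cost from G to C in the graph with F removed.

24

Candidate routes:
G → D → A → C: 11 + 23 + 10 = 44
G → D → C: 11 + 13 = 24
G → D → E → A → C: 11 + 27 + 6 + 10 = 54
G → D → B → A → C: 11 + 6 + 13 + 10 = 40
Shortest: 24.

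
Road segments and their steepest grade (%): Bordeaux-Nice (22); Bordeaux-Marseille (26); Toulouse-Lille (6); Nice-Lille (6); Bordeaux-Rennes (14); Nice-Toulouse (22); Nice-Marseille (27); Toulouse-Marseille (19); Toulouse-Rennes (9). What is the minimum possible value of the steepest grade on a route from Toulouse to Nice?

Routes from Toulouse to Nice:
Toulouse -> Nice: max(22) = 22
Toulouse -> Marseille -> Bordeaux -> Nice: max(19, 26, 22) = 26
Toulouse -> Marseille -> Nice: max(19, 27) = 27
Toulouse -> Rennes -> Bordeaux -> Marseille -> Nice: max(9, 14, 26, 27) = 27
Toulouse -> Lille -> Nice: max(6, 6) = 6
Toulouse -> Rennes -> Bordeaux -> Nice: max(9, 14, 22) = 22
Smallest bottleneck: 6%.

6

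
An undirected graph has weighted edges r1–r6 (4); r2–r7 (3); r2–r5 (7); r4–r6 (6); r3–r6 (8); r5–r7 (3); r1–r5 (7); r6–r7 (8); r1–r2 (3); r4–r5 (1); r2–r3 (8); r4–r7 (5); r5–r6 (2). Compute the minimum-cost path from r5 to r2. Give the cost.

6

Comparing a few candidate routes:
r5 → r6 → r1 → r2: 2 + 4 + 3 = 9
r5 → r4 → r7 → r2: 1 + 5 + 3 = 9
r5 → r2: 7
r5 → r7 → r2: 3 + 3 = 6
The minimum is 6.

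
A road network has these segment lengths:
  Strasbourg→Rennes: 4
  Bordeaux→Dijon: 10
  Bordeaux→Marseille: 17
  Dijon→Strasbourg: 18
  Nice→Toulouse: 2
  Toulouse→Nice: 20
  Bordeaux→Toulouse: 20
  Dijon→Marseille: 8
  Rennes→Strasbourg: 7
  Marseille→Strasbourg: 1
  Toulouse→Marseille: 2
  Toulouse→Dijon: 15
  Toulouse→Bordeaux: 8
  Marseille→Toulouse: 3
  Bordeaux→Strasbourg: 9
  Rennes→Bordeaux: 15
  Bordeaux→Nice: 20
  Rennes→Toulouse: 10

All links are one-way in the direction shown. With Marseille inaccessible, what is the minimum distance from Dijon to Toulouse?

32

Candidate routes:
Dijon -> Strasbourg -> Rennes -> Toulouse: 18 + 4 + 10 = 32
Dijon -> Strasbourg -> Rennes -> Bordeaux -> Nice -> Toulouse: 18 + 4 + 15 + 20 + 2 = 59
Dijon -> Strasbourg -> Rennes -> Bordeaux -> Toulouse: 18 + 4 + 15 + 20 = 57
Best route has total 32.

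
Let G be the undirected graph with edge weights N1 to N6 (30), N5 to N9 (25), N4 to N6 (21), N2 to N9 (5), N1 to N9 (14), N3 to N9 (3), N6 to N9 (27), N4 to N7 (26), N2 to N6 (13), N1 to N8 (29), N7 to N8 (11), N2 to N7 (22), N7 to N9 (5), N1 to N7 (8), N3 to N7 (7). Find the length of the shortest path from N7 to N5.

Comparing a few candidate routes:
N7 → N3 → N9 → N5: 7 + 3 + 25 = 35
N7 → N8 → N1 → N9 → N5: 11 + 29 + 14 + 25 = 79
N7 → N9 → N5: 5 + 25 = 30
N7 → N2 → N9 → N5: 22 + 5 + 25 = 52
N7 → N1 → N6 → N2 → N9 → N5: 8 + 30 + 13 + 5 + 25 = 81
N7 → N1 → N9 → N5: 8 + 14 + 25 = 47
Best route has total 30.

30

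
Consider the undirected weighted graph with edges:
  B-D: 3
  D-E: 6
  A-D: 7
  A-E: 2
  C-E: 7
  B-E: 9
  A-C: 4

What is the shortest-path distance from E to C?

6

Routes from E to C:
E→D→A→C: 6 + 7 + 4 = 17
E→A→C: 2 + 4 = 6
E→B→D→A→C: 9 + 3 + 7 + 4 = 23
E→C: 7
Shortest: 6.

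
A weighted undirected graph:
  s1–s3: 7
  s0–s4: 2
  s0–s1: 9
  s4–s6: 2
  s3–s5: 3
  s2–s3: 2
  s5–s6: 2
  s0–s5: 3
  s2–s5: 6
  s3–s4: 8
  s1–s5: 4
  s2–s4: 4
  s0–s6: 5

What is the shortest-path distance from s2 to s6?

A few of the s2→s6 routes:
s2-s4-s6: 4 + 2 = 6
s2-s5-s6: 6 + 2 = 8
s2-s3-s5-s6: 2 + 3 + 2 = 7
Best route has total 6.

6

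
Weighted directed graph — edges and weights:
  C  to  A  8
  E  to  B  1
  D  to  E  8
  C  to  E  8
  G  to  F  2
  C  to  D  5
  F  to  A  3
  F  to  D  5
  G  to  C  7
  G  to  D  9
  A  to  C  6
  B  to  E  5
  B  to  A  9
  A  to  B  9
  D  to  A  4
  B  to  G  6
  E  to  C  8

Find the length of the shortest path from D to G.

15

A few of the D→G routes:
D -> A -> B -> G: 4 + 9 + 6 = 19
D -> E -> B -> G: 8 + 1 + 6 = 15
D -> A -> C -> E -> B -> G: 4 + 6 + 8 + 1 + 6 = 25
Shortest: 15.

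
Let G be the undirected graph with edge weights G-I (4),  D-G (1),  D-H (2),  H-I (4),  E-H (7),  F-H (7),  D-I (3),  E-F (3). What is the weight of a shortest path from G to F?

10

A few of the G→F routes:
G→D→I→H→F: 1 + 3 + 4 + 7 = 15
G→D→H→E→F: 1 + 2 + 7 + 3 = 13
G→I→D→H→F: 4 + 3 + 2 + 7 = 16
G→D→H→F: 1 + 2 + 7 = 10
G→I→H→F: 4 + 4 + 7 = 15
The minimum is 10.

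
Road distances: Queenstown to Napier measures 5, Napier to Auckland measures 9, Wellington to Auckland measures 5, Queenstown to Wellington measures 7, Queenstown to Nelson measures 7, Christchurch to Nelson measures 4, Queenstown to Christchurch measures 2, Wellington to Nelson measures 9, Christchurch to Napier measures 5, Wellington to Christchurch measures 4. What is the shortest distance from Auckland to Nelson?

13

Some routes from Auckland to Nelson:
Auckland - Wellington - Christchurch - Queenstown - Nelson: 5 + 4 + 2 + 7 = 18
Auckland - Wellington - Nelson: 5 + 9 = 14
Auckland - Wellington - Queenstown - Christchurch - Nelson: 5 + 7 + 2 + 4 = 18
Auckland - Wellington - Queenstown - Nelson: 5 + 7 + 7 = 19
Auckland - Wellington - Christchurch - Nelson: 5 + 4 + 4 = 13
Auckland - Napier - Christchurch - Nelson: 9 + 5 + 4 = 18
Best route has total 13.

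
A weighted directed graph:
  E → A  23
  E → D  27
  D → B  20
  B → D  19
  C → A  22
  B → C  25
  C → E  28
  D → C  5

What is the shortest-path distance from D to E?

Routes from D to E:
D - C - E: 5 + 28 = 33
D - B - C - E: 20 + 25 + 28 = 73
Shortest: 33.

33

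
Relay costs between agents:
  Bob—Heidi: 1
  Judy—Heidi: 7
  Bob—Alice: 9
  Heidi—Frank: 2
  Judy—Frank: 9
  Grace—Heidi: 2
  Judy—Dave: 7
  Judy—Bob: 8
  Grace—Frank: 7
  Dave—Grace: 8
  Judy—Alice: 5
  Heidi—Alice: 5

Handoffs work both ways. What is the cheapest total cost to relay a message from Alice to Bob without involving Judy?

Paths from Alice to Bob avoiding Judy:
Alice → Bob: 9
Alice → Heidi → Bob: 5 + 1 = 6
The minimum is 6.

6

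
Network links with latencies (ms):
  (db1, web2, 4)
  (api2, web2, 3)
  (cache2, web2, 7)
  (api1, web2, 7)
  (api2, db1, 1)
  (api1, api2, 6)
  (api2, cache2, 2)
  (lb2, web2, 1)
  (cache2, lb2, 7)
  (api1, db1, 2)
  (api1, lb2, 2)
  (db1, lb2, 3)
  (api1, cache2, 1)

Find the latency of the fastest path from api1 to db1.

Checking several routes:
api1→lb2→web2→db1: 2 + 1 + 4 = 7
api1→lb2→db1: 2 + 3 = 5
api1→db1: 2
api1→cache2→api2→db1: 1 + 2 + 1 = 4
Shortest: 2 ms.

2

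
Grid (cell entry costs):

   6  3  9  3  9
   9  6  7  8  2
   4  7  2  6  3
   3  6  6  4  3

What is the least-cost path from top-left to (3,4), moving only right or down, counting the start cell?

36

Cheapest: [0,0] [0,1] [1,1] [1,2] [2,2] [2,3] [2,4] [3,4]
  6 + 3 + 6 + 7 + 2 + 6 + 3 + 3 = 36
For comparison, the top-then-right route costs 38.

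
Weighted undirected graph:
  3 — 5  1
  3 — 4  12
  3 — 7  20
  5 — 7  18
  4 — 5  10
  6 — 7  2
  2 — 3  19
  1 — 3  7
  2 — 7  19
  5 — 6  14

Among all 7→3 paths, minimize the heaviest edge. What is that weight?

14

Candidate routes:
7-6-5-4-3: max(2, 14, 10, 12) = 14
7-5-4-3: max(18, 10, 12) = 18
7-2-3: max(19, 19) = 19
7-3: max(20) = 20
7-5-3: max(18, 1) = 18
7-6-5-3: max(2, 14, 1) = 14
The minimum achievable maximum is 14.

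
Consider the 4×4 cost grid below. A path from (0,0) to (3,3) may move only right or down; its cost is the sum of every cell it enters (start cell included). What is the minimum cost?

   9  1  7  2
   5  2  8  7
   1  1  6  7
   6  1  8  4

Best path: [0,0] [0,1] [1,1] [2,1] [3,1] [3,2] [3,3]
Cost: 9 + 1 + 2 + 1 + 1 + 8 + 4 = 26

26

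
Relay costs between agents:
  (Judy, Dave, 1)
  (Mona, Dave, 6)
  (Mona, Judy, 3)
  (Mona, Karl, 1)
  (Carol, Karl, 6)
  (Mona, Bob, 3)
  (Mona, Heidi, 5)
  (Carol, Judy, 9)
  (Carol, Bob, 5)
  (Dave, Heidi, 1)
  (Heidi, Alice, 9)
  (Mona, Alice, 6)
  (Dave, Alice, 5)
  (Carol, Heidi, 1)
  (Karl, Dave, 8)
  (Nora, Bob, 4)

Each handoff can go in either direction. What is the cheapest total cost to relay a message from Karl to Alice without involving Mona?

A few of the Karl→Alice routes:
Karl→Carol→Heidi→Alice: 6 + 1 + 9 = 16
Karl→Carol→Heidi→Dave→Alice: 6 + 1 + 1 + 5 = 13
Karl→Dave→Alice: 8 + 5 = 13
Shortest: 13.

13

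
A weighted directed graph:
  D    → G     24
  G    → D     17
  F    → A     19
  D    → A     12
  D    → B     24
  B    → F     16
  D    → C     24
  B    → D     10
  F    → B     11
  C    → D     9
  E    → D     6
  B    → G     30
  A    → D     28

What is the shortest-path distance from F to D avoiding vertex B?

47

Routes from F to D avoiding B:
F → A → D: 19 + 28 = 47
Shortest: 47.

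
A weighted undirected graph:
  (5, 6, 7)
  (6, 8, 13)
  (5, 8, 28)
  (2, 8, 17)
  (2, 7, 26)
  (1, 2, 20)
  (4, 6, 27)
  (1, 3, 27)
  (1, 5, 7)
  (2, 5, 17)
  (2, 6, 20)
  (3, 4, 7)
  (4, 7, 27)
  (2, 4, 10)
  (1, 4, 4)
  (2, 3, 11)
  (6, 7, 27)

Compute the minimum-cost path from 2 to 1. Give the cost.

Checking several routes:
2-1: 20
2-3-4-1: 11 + 7 + 4 = 22
2-4-1: 10 + 4 = 14
2-6-5-1: 20 + 7 + 7 = 34
2-5-1: 17 + 7 = 24
The minimum is 14.

14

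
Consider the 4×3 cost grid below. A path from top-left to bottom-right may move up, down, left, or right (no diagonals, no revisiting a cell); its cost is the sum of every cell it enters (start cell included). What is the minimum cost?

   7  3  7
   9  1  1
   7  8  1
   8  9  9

One optimal route is [0,0] → [0,1] → [1,1] → [1,2] → [2,2] → [3,2].
Its cost is 7 + 3 + 1 + 1 + 1 + 9 = 22.

22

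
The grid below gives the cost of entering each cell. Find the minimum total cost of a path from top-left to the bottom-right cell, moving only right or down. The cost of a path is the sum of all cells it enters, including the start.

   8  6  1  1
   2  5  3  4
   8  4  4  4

Cheapest: [0,0] → [0,1] → [0,2] → [0,3] → [1,3] → [2,3]
  8 + 6 + 1 + 1 + 4 + 4 = 24

24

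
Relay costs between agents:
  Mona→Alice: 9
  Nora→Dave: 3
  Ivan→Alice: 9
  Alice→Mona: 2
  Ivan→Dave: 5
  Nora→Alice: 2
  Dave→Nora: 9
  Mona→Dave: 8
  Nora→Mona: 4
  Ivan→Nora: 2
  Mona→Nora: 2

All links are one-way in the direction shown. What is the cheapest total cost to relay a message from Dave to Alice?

Paths from Dave to Alice:
Dave - Nora - Mona - Alice: 9 + 4 + 9 = 22
Dave - Nora - Alice: 9 + 2 = 11
Shortest: 11.

11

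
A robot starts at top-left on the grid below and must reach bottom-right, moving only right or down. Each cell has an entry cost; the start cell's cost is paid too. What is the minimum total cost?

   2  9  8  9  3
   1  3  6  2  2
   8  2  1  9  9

One optimal route is [0,0] → [1,0] → [1,1] → [1,2] → [1,3] → [1,4] → [2,4].
Its cost is 2 + 1 + 3 + 6 + 2 + 2 + 9 = 25.

25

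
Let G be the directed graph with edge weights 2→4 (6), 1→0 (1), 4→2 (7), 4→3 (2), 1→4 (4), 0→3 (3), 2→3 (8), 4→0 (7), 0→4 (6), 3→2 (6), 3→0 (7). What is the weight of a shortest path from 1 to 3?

A few of the 1→3 routes:
1 -> 4 -> 2 -> 3: 4 + 7 + 8 = 19
1 -> 4 -> 0 -> 3: 4 + 7 + 3 = 14
1 -> 4 -> 3: 4 + 2 = 6
1 -> 0 -> 3: 1 + 3 = 4
1 -> 0 -> 4 -> 3: 1 + 6 + 2 = 9
The minimum is 4.

4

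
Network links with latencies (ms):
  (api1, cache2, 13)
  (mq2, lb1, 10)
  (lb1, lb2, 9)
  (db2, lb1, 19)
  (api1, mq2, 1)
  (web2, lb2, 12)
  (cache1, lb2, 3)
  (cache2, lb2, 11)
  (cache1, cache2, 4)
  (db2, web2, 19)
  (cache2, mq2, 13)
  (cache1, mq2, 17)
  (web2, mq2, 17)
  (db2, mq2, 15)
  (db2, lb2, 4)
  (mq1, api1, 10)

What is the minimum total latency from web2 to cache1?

15

Comparing a few candidate routes:
web2 - lb2 - cache2 - cache1: 12 + 11 + 4 = 27
web2 - lb2 - cache1: 12 + 3 = 15
web2 - db2 - lb2 - cache1: 19 + 4 + 3 = 26
Shortest: 15 ms.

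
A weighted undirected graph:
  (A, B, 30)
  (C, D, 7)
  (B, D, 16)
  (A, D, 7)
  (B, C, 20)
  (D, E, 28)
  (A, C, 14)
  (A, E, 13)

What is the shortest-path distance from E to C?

A few of the E→C routes:
E -> D -> A -> C: 28 + 7 + 14 = 49
E -> A -> C: 13 + 14 = 27
E -> A -> D -> C: 13 + 7 + 7 = 27
E -> A -> B -> C: 13 + 30 + 20 = 63
E -> D -> C: 28 + 7 = 35
E -> A -> D -> B -> C: 13 + 7 + 16 + 20 = 56
The minimum is 27.

27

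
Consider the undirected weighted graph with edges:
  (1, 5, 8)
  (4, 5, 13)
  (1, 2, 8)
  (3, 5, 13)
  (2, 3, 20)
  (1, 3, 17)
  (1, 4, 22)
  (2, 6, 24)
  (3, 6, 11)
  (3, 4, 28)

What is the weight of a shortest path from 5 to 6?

24

Some routes from 5 to 6:
5 -> 1 -> 3 -> 6: 8 + 17 + 11 = 36
5 -> 1 -> 2 -> 3 -> 6: 8 + 8 + 20 + 11 = 47
5 -> 1 -> 2 -> 6: 8 + 8 + 24 = 40
5 -> 3 -> 6: 13 + 11 = 24
5 -> 4 -> 3 -> 6: 13 + 28 + 11 = 52
Best route has total 24.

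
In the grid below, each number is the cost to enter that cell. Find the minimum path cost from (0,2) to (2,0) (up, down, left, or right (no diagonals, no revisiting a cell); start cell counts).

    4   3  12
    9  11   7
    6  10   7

34

Path (0,2)→(0,1)→(0,0)→(1,0)→(2,0): 12 + 3 + 4 + 9 + 6 = 34.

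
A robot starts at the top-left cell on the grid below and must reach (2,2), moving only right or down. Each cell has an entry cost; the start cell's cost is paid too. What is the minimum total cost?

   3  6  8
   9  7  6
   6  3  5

Take (0,0) -> (0,1) -> (1,1) -> (2,1) -> (2,2) for a total of 3 + 6 + 7 + 3 + 5 = 24.

24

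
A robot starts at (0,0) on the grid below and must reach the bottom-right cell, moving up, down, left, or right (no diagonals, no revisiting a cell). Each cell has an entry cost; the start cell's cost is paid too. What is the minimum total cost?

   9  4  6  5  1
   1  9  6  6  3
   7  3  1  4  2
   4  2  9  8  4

31

Cheapest: [0,0] [1,0] [2,0] [2,1] [2,2] [2,3] [2,4] [3,4]
  9 + 1 + 7 + 3 + 1 + 4 + 2 + 4 = 31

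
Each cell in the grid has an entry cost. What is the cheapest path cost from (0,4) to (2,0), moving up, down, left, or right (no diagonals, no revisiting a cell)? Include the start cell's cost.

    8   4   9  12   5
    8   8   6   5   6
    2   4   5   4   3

29

One optimal route is [0,4]→[1,4]→[2,4]→[2,3]→[2,2]→[2,1]→[2,0].
Its cost is 5 + 6 + 3 + 4 + 5 + 4 + 2 = 29.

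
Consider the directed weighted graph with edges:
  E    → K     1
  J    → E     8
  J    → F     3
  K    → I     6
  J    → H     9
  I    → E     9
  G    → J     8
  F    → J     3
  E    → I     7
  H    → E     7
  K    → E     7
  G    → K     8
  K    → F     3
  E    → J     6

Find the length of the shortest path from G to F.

11

A few of the G→F routes:
G → J → F: 8 + 3 = 11
G → K → F: 8 + 3 = 11
G → K → E → J → F: 8 + 7 + 6 + 3 = 24
G → J → H → E → K → F: 8 + 9 + 7 + 1 + 3 = 28
G → J → E → K → F: 8 + 8 + 1 + 3 = 20
Shortest: 11.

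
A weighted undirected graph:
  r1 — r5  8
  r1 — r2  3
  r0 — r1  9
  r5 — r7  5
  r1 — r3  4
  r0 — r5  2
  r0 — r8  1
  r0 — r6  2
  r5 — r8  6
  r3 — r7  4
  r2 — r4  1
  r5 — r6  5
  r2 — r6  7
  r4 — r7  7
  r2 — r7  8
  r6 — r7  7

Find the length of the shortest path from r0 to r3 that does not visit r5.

A few of the r0→r3 routes:
r0 - r6 - r2 - r7 - r3: 2 + 7 + 8 + 4 = 21
r0 - r1 - r3: 9 + 4 = 13
r0 - r6 - r2 - r4 - r7 - r3: 2 + 7 + 1 + 7 + 4 = 21
r0 - r6 - r7 - r2 - r1 - r3: 2 + 7 + 8 + 3 + 4 = 24
r0 - r6 - r2 - r1 - r3: 2 + 7 + 3 + 4 = 16
r0 - r6 - r7 - r3: 2 + 7 + 4 = 13
Best route has total 13.

13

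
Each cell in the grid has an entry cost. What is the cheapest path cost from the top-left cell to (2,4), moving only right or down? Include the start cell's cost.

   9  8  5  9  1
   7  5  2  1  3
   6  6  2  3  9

Cheapest: [0,0] → [1,0] → [1,1] → [1,2] → [1,3] → [1,4] → [2,4]
  9 + 7 + 5 + 2 + 1 + 3 + 9 = 36

36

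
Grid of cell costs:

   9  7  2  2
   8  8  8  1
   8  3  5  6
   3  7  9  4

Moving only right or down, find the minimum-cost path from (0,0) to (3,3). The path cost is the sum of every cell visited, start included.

Best path: [0,0]→[0,1]→[0,2]→[0,3]→[1,3]→[2,3]→[3,3]
Cost: 9 + 7 + 2 + 2 + 1 + 6 + 4 = 31

31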